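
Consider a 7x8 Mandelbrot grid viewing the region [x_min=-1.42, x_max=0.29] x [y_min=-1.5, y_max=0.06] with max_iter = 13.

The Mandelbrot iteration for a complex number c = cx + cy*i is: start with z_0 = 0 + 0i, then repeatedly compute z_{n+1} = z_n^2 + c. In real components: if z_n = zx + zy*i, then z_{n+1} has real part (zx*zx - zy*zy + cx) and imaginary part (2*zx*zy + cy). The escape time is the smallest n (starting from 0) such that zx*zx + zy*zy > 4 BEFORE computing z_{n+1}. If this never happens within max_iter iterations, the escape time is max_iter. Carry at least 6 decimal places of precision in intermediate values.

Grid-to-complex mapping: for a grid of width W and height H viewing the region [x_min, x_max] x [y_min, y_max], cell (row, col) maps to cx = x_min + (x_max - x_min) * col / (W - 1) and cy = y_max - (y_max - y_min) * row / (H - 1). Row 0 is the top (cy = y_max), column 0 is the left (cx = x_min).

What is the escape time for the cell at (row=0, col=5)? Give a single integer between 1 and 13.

Answer: 13

Derivation:
z_0 = 0 + 0i, c = 0.0050 + 0.0600i
Iter 1: z = 0.0050 + 0.0600i, |z|^2 = 0.0036
Iter 2: z = 0.0014 + 0.0606i, |z|^2 = 0.0037
Iter 3: z = 0.0013 + 0.0602i, |z|^2 = 0.0036
Iter 4: z = 0.0014 + 0.0602i, |z|^2 = 0.0036
Iter 5: z = 0.0014 + 0.0602i, |z|^2 = 0.0036
Iter 6: z = 0.0014 + 0.0602i, |z|^2 = 0.0036
Iter 7: z = 0.0014 + 0.0602i, |z|^2 = 0.0036
Iter 8: z = 0.0014 + 0.0602i, |z|^2 = 0.0036
Iter 9: z = 0.0014 + 0.0602i, |z|^2 = 0.0036
Iter 10: z = 0.0014 + 0.0602i, |z|^2 = 0.0036
Iter 11: z = 0.0014 + 0.0602i, |z|^2 = 0.0036
Iter 12: z = 0.0014 + 0.0602i, |z|^2 = 0.0036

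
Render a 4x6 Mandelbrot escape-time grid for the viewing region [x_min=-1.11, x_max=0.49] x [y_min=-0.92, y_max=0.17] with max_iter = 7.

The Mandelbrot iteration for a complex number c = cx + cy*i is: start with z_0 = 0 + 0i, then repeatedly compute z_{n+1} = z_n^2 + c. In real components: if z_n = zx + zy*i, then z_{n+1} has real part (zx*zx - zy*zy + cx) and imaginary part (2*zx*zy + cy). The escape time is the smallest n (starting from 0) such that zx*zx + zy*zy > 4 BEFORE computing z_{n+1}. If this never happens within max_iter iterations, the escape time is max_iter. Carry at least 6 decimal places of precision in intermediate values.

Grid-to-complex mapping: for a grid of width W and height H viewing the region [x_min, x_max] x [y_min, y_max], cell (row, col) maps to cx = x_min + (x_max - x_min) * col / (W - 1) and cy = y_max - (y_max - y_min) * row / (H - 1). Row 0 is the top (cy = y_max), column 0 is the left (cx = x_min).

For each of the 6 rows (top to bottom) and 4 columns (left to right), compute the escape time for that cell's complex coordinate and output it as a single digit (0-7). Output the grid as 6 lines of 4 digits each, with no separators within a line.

(row=0, col=0): c = -1.1100 + 0.1700i → escape time 7
(row=0, col=1): c = -0.5767 + 0.1700i → escape time 7
(row=0, col=2): c = -0.0433 + 0.1700i → escape time 7
(row=0, col=3): c = 0.4900 + 0.1700i → escape time 5
(row=1, col=0): c = -1.1100 + -0.0480i → escape time 7
(row=1, col=1): c = -0.5767 + -0.0480i → escape time 7
(row=1, col=2): c = -0.0433 + -0.0480i → escape time 7
(row=1, col=3): c = 0.4900 + -0.0480i → escape time 5
(row=2, col=0): c = -1.1100 + -0.2660i → escape time 7
(row=2, col=1): c = -0.5767 + -0.2660i → escape time 7
(row=2, col=2): c = -0.0433 + -0.2660i → escape time 7
(row=2, col=3): c = 0.4900 + -0.2660i → escape time 6
(row=3, col=0): c = -1.1100 + -0.4840i → escape time 5
(row=3, col=1): c = -0.5767 + -0.4840i → escape time 7
(row=3, col=2): c = -0.0433 + -0.4840i → escape time 7
(row=3, col=3): c = 0.4900 + -0.4840i → escape time 5
(row=4, col=0): c = -1.1100 + -0.7020i → escape time 3
(row=4, col=1): c = -0.5767 + -0.7020i → escape time 7
(row=4, col=2): c = -0.0433 + -0.7020i → escape time 7
(row=4, col=3): c = 0.4900 + -0.7020i → escape time 4
(row=5, col=0): c = -1.1100 + -0.9200i → escape time 3
(row=5, col=1): c = -0.5767 + -0.9200i → escape time 4
(row=5, col=2): c = -0.0433 + -0.9200i → escape time 7
(row=5, col=3): c = 0.4900 + -0.9200i → escape time 3

Answer: 7775
7775
7776
5775
3774
3473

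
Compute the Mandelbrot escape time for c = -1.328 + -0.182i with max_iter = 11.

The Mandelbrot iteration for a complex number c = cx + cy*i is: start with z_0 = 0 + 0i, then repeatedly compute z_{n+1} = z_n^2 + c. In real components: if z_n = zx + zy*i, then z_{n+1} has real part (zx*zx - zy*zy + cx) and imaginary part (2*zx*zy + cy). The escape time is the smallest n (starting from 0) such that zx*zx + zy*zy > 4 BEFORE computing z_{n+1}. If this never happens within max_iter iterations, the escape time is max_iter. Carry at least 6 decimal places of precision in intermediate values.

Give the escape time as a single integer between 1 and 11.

z_0 = 0 + 0i, c = -1.3280 + -0.1820i
Iter 1: z = -1.3280 + -0.1820i, |z|^2 = 1.7967
Iter 2: z = 0.4025 + 0.3014i, |z|^2 = 0.2528
Iter 3: z = -1.2569 + 0.0606i, |z|^2 = 1.5834
Iter 4: z = 0.2480 + -0.3343i, |z|^2 = 0.1733
Iter 5: z = -1.3783 + -0.3478i, |z|^2 = 2.0206
Iter 6: z = 0.4506 + 0.7768i, |z|^2 = 0.8065
Iter 7: z = -1.7285 + 0.5181i, |z|^2 = 3.2559
Iter 8: z = 1.3912 + -1.9729i, |z|^2 = 5.8276
Escaped at iteration 8

Answer: 8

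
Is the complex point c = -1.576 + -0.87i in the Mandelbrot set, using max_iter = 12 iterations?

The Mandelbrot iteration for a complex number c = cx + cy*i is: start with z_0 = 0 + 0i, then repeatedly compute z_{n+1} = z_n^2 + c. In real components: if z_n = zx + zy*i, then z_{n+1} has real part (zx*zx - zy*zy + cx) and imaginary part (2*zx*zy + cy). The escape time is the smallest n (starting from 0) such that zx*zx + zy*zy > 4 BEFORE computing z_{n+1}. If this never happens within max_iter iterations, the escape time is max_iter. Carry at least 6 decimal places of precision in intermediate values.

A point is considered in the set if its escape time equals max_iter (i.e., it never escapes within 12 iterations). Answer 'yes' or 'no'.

z_0 = 0 + 0i, c = -1.5760 + -0.8700i
Iter 1: z = -1.5760 + -0.8700i, |z|^2 = 3.2407
Iter 2: z = 0.1509 + 1.8722i, |z|^2 = 3.5280
Iter 3: z = -5.0585 + -0.3050i, |z|^2 = 25.6817
Escaped at iteration 3

Answer: no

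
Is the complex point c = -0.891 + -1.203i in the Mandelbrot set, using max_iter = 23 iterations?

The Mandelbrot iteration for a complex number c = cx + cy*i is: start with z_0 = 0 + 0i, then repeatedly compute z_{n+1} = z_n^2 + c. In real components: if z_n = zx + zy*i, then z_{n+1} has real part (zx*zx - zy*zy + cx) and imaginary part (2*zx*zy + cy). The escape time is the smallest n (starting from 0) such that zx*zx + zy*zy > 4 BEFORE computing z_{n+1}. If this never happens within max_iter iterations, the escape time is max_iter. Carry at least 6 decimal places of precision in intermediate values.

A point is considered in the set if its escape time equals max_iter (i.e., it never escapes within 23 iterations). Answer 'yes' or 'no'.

z_0 = 0 + 0i, c = -0.8910 + -1.2030i
Iter 1: z = -0.8910 + -1.2030i, |z|^2 = 2.2411
Iter 2: z = -1.5443 + 0.9407i, |z|^2 = 3.2700
Iter 3: z = 0.6089 + -4.1086i, |z|^2 = 17.2517
Escaped at iteration 3

Answer: no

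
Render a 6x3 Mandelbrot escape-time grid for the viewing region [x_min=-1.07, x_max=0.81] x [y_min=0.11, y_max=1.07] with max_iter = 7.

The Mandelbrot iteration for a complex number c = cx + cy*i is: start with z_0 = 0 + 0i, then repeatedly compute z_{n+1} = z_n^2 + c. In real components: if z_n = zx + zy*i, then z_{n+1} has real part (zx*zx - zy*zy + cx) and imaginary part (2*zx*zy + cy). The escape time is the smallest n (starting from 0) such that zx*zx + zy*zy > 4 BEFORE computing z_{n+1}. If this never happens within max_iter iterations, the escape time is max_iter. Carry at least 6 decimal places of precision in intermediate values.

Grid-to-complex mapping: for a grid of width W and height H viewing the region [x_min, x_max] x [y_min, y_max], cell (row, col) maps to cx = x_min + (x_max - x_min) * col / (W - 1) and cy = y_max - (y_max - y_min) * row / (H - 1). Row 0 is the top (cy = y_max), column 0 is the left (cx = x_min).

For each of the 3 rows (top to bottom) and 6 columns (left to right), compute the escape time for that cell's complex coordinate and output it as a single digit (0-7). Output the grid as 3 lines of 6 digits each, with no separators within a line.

Answer: 335422
467763
777763

Derivation:
(row=0, col=0): c = -1.0700 + 1.0700i → escape time 3
(row=0, col=1): c = -0.6940 + 1.0700i → escape time 3
(row=0, col=2): c = -0.3180 + 1.0700i → escape time 5
(row=0, col=3): c = 0.0580 + 1.0700i → escape time 4
(row=0, col=4): c = 0.4340 + 1.0700i → escape time 2
(row=0, col=5): c = 0.8100 + 1.0700i → escape time 2
(row=1, col=0): c = -1.0700 + 0.5900i → escape time 4
(row=1, col=1): c = -0.6940 + 0.5900i → escape time 6
(row=1, col=2): c = -0.3180 + 0.5900i → escape time 7
(row=1, col=3): c = 0.0580 + 0.5900i → escape time 7
(row=1, col=4): c = 0.4340 + 0.5900i → escape time 6
(row=1, col=5): c = 0.8100 + 0.5900i → escape time 3
(row=2, col=0): c = -1.0700 + 0.1100i → escape time 7
(row=2, col=1): c = -0.6940 + 0.1100i → escape time 7
(row=2, col=2): c = -0.3180 + 0.1100i → escape time 7
(row=2, col=3): c = 0.0580 + 0.1100i → escape time 7
(row=2, col=4): c = 0.4340 + 0.1100i → escape time 6
(row=2, col=5): c = 0.8100 + 0.1100i → escape time 3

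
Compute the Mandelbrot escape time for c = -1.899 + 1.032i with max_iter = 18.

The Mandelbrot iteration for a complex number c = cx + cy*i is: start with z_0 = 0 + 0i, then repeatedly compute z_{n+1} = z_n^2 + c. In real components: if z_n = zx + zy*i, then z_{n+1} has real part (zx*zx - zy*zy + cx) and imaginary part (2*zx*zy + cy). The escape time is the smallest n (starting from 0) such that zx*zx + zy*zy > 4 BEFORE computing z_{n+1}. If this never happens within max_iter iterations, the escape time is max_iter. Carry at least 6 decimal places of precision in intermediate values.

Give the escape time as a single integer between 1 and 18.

z_0 = 0 + 0i, c = -1.8990 + 1.0320i
Iter 1: z = -1.8990 + 1.0320i, |z|^2 = 4.6712
Escaped at iteration 1

Answer: 1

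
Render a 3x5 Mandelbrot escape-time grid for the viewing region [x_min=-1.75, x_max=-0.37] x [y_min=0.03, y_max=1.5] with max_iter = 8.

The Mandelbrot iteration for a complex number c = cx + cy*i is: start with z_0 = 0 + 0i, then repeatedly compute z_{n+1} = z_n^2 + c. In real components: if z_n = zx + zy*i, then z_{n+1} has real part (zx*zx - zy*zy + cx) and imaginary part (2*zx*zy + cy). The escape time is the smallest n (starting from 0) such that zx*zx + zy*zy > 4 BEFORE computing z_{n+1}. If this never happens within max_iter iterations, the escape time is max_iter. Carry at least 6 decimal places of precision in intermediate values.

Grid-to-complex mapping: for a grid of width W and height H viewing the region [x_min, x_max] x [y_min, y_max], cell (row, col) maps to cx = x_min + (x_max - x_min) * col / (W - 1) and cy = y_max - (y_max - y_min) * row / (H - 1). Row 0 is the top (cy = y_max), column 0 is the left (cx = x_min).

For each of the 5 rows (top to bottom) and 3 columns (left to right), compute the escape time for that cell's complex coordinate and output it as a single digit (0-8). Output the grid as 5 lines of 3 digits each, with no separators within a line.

(row=0, col=0): c = -1.7500 + 1.5000i → escape time 1
(row=0, col=1): c = -1.0600 + 1.5000i → escape time 2
(row=0, col=2): c = -0.3700 + 1.5000i → escape time 2
(row=1, col=0): c = -1.7500 + 1.1325i → escape time 1
(row=1, col=1): c = -1.0600 + 1.1325i → escape time 3
(row=1, col=2): c = -0.3700 + 1.1325i → escape time 4
(row=2, col=0): c = -1.7500 + 0.7650i → escape time 2
(row=2, col=1): c = -1.0600 + 0.7650i → escape time 3
(row=2, col=2): c = -0.3700 + 0.7650i → escape time 7
(row=3, col=0): c = -1.7500 + 0.3975i → escape time 3
(row=3, col=1): c = -1.0600 + 0.3975i → escape time 7
(row=3, col=2): c = -0.3700 + 0.3975i → escape time 8
(row=4, col=0): c = -1.7500 + 0.0300i → escape time 8
(row=4, col=1): c = -1.0600 + 0.0300i → escape time 8
(row=4, col=2): c = -0.3700 + 0.0300i → escape time 8

Answer: 122
134
237
378
888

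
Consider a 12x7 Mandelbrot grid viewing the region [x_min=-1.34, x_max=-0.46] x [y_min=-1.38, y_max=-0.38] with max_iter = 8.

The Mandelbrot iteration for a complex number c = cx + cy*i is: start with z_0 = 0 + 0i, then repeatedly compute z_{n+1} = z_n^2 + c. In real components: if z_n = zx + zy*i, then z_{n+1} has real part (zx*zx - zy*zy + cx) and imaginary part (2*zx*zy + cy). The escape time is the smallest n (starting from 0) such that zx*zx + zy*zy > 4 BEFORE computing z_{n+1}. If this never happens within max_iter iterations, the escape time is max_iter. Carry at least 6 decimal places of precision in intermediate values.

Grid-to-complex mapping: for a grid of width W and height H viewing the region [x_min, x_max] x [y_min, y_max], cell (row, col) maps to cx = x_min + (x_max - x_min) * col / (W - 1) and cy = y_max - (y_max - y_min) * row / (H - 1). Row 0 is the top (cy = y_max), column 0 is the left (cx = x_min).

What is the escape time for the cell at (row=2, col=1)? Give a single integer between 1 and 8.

Answer: 3

Derivation:
z_0 = 0 + 0i, c = -1.2600 + -0.7133i
Iter 1: z = -1.2600 + -0.7133i, |z|^2 = 2.0964
Iter 2: z = -0.1812 + 1.0843i, |z|^2 = 1.2085
Iter 3: z = -2.4028 + -1.1064i, |z|^2 = 6.9974
Escaped at iteration 3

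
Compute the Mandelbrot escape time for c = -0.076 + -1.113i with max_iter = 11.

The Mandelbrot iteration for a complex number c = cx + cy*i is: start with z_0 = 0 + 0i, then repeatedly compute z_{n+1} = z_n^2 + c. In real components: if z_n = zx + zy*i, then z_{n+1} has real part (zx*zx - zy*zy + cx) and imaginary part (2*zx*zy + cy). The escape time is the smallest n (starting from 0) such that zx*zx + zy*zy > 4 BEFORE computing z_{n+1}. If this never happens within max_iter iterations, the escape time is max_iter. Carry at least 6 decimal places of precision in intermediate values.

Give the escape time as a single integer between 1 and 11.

Answer: 5

Derivation:
z_0 = 0 + 0i, c = -0.0760 + -1.1130i
Iter 1: z = -0.0760 + -1.1130i, |z|^2 = 1.2445
Iter 2: z = -1.3090 + -0.9438i, |z|^2 = 2.6043
Iter 3: z = 0.7467 + 1.3579i, |z|^2 = 2.4014
Iter 4: z = -1.3624 + 0.9148i, |z|^2 = 2.6931
Iter 5: z = 0.9434 + -3.6057i, |z|^2 = 13.8913
Escaped at iteration 5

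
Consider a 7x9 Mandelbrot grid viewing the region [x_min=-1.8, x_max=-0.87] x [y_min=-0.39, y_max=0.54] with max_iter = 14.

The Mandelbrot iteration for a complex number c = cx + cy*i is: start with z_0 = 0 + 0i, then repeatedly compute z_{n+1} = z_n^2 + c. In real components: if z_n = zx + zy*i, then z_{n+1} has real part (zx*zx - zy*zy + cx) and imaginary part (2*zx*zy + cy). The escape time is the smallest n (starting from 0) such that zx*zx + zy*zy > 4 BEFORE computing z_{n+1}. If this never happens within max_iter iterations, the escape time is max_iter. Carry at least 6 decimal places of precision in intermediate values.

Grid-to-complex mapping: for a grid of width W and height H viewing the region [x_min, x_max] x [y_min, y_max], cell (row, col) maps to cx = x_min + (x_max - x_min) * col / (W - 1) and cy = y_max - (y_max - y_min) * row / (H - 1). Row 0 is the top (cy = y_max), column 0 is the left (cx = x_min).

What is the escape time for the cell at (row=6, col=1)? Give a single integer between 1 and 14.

Answer: 5

Derivation:
z_0 = 0 + 0i, c = -1.6450 + -0.1575i
Iter 1: z = -1.6450 + -0.1575i, |z|^2 = 2.7308
Iter 2: z = 1.0362 + 0.3607i, |z|^2 = 1.2038
Iter 3: z = -0.7013 + 0.5900i, |z|^2 = 0.8399
Iter 4: z = -1.5012 + -0.9850i, |z|^2 = 3.2239
Iter 5: z = -0.3617 + 2.8000i, |z|^2 = 7.9708
Escaped at iteration 5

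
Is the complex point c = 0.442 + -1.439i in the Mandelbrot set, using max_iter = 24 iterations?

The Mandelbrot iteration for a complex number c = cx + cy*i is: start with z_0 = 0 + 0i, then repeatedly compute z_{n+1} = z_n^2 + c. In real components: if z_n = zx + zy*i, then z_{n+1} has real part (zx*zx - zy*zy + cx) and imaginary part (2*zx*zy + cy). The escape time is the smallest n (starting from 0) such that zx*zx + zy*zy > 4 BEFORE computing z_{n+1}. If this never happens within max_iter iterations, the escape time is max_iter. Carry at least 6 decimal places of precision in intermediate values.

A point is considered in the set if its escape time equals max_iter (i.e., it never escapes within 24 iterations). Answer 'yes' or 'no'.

z_0 = 0 + 0i, c = 0.4420 + -1.4390i
Iter 1: z = 0.4420 + -1.4390i, |z|^2 = 2.2661
Iter 2: z = -1.4334 + -2.7111i, |z|^2 = 9.4044
Escaped at iteration 2

Answer: no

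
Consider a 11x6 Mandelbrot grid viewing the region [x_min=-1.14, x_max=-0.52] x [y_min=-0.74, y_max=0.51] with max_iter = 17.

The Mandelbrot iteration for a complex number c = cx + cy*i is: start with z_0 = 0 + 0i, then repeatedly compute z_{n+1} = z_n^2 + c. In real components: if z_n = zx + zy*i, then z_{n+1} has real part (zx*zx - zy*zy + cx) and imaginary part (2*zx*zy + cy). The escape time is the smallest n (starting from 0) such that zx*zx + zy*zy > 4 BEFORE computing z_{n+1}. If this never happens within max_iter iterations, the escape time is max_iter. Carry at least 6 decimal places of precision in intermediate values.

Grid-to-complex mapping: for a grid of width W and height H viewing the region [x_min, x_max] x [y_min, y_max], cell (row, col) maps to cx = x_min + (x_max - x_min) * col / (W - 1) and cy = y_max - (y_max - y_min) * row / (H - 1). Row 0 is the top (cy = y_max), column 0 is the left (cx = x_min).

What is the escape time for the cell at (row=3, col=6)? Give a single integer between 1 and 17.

z_0 = 0 + 0i, c = -0.7680 + -0.2400i
Iter 1: z = -0.7680 + -0.2400i, |z|^2 = 0.6474
Iter 2: z = -0.2358 + 0.1286i, |z|^2 = 0.0721
Iter 3: z = -0.7290 + -0.3007i, |z|^2 = 0.6218
Iter 4: z = -0.3270 + 0.1983i, |z|^2 = 0.1463
Iter 5: z = -0.7004 + -0.3697i, |z|^2 = 0.6272
Iter 6: z = -0.4141 + 0.2779i, |z|^2 = 0.2487
Iter 7: z = -0.6737 + -0.4702i, |z|^2 = 0.6750
Iter 8: z = -0.5352 + 0.3935i, |z|^2 = 0.4413
Iter 9: z = -0.6365 + -0.6612i, |z|^2 = 0.8423
Iter 10: z = -0.8001 + 0.6017i, |z|^2 = 1.0022
Iter 11: z = -0.4898 + -1.2028i, |z|^2 = 1.6868
Iter 12: z = -1.9749 + 0.9384i, |z|^2 = 4.7807
Escaped at iteration 12

Answer: 12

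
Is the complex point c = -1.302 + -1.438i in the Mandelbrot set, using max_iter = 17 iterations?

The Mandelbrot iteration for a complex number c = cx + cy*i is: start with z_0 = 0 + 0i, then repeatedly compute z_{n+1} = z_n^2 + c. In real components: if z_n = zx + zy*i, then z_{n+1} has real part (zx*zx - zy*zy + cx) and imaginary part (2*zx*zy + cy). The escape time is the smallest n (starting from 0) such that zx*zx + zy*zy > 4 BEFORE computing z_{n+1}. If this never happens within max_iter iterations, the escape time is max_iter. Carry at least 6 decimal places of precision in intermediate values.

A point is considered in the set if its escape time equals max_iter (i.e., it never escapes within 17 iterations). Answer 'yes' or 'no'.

Answer: no

Derivation:
z_0 = 0 + 0i, c = -1.3020 + -1.4380i
Iter 1: z = -1.3020 + -1.4380i, |z|^2 = 3.7630
Iter 2: z = -1.6746 + 2.3066i, |z|^2 = 8.1246
Escaped at iteration 2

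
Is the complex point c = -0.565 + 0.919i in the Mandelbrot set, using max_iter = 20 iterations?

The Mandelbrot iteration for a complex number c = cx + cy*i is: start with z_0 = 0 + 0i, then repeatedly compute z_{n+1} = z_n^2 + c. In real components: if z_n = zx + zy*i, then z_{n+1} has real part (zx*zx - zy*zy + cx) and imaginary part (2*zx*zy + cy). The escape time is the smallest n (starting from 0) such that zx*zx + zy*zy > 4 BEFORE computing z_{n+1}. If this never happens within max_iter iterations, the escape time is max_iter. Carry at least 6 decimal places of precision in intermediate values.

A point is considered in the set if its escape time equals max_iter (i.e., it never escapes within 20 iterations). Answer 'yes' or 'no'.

Answer: no

Derivation:
z_0 = 0 + 0i, c = -0.5650 + 0.9190i
Iter 1: z = -0.5650 + 0.9190i, |z|^2 = 1.1638
Iter 2: z = -1.0903 + -0.1195i, |z|^2 = 1.2031
Iter 3: z = 0.6096 + 1.1795i, |z|^2 = 1.7628
Iter 4: z = -1.5847 + 2.3570i, |z|^2 = 8.0667
Escaped at iteration 4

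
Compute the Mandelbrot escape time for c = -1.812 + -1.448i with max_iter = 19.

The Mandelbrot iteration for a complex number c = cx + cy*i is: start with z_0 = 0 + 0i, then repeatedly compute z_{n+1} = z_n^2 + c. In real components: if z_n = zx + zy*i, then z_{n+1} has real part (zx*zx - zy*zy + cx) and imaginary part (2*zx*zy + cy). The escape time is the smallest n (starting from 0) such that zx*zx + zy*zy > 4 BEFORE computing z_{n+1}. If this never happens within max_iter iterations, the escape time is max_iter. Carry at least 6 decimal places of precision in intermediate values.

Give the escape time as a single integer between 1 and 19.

z_0 = 0 + 0i, c = -1.8120 + -1.4480i
Iter 1: z = -1.8120 + -1.4480i, |z|^2 = 5.3800
Escaped at iteration 1

Answer: 1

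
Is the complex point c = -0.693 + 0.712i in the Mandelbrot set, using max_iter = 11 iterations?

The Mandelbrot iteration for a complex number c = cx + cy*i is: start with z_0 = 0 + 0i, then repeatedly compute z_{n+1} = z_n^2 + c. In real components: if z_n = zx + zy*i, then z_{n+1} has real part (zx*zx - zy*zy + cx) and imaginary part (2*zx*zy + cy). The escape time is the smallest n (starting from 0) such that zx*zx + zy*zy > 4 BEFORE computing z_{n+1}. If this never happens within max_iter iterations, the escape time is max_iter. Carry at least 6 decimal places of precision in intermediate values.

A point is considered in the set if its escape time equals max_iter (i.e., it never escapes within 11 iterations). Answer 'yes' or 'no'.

Answer: no

Derivation:
z_0 = 0 + 0i, c = -0.6930 + 0.7120i
Iter 1: z = -0.6930 + 0.7120i, |z|^2 = 0.9872
Iter 2: z = -0.7197 + -0.2748i, |z|^2 = 0.5935
Iter 3: z = -0.2506 + 1.1076i, |z|^2 = 1.2895
Iter 4: z = -1.8570 + 0.1569i, |z|^2 = 3.4730
Iter 5: z = 2.7307 + 0.1291i, |z|^2 = 7.4735
Escaped at iteration 5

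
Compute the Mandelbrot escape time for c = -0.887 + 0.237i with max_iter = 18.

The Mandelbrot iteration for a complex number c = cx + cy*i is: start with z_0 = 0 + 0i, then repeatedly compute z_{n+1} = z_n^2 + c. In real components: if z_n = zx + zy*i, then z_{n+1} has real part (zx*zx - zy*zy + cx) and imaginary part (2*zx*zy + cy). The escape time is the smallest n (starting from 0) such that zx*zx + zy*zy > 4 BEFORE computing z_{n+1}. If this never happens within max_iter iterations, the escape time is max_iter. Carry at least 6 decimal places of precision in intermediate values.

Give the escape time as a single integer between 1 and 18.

Answer: 18

Derivation:
z_0 = 0 + 0i, c = -0.8870 + 0.2370i
Iter 1: z = -0.8870 + 0.2370i, |z|^2 = 0.8429
Iter 2: z = -0.1564 + -0.1834i, |z|^2 = 0.0581
Iter 3: z = -0.8962 + 0.2944i, |z|^2 = 0.8898
Iter 4: z = -0.1705 + -0.2906i, |z|^2 = 0.1135
Iter 5: z = -0.9424 + 0.3361i, |z|^2 = 1.0011
Iter 6: z = -0.1119 + -0.3965i, |z|^2 = 0.1697
Iter 7: z = -1.0317 + 0.3257i, |z|^2 = 1.1705
Iter 8: z = 0.0713 + -0.4351i, |z|^2 = 0.1944
Iter 9: z = -1.0712 + 0.1749i, |z|^2 = 1.1780
Iter 10: z = 0.2298 + -0.1378i, |z|^2 = 0.0718
Iter 11: z = -0.8532 + 0.1737i, |z|^2 = 0.7580
Iter 12: z = -0.1893 + -0.0593i, |z|^2 = 0.0393
Iter 13: z = -0.8547 + 0.2595i, |z|^2 = 0.7978
Iter 14: z = -0.2238 + -0.2065i, |z|^2 = 0.0927
Iter 15: z = -0.8796 + 0.3294i, |z|^2 = 0.8822
Iter 16: z = -0.2219 + -0.3425i, |z|^2 = 0.1666
Iter 17: z = -0.9551 + 0.3890i, |z|^2 = 1.0635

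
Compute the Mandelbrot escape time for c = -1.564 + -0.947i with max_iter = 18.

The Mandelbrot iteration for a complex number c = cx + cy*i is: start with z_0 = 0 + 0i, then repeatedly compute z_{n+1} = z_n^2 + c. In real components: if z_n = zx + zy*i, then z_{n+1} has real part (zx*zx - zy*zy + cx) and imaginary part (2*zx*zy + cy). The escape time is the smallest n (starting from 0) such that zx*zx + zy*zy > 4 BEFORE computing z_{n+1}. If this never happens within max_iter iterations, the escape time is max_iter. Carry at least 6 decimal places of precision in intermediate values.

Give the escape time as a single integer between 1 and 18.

z_0 = 0 + 0i, c = -1.5640 + -0.9470i
Iter 1: z = -1.5640 + -0.9470i, |z|^2 = 3.3429
Iter 2: z = -0.0147 + 2.0152i, |z|^2 = 4.0613
Escaped at iteration 2

Answer: 2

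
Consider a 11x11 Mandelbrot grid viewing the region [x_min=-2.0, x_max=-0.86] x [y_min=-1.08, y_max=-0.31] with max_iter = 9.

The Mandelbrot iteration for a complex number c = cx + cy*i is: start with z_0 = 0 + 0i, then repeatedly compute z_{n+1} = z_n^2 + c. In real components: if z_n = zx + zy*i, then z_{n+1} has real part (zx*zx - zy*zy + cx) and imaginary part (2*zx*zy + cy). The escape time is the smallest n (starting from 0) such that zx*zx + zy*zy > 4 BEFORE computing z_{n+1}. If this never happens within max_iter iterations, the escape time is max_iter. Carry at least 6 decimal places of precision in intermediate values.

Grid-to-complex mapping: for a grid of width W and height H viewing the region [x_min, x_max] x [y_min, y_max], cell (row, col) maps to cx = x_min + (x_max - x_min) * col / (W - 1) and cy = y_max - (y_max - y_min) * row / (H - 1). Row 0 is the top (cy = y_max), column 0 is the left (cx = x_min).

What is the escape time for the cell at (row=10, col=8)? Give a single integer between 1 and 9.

z_0 = 0 + 0i, c = -1.0880 + -1.0800i
Iter 1: z = -1.0880 + -1.0800i, |z|^2 = 2.3501
Iter 2: z = -1.0707 + 1.2701i, |z|^2 = 2.7594
Iter 3: z = -1.5548 + -3.7996i, |z|^2 = 16.8546
Escaped at iteration 3

Answer: 3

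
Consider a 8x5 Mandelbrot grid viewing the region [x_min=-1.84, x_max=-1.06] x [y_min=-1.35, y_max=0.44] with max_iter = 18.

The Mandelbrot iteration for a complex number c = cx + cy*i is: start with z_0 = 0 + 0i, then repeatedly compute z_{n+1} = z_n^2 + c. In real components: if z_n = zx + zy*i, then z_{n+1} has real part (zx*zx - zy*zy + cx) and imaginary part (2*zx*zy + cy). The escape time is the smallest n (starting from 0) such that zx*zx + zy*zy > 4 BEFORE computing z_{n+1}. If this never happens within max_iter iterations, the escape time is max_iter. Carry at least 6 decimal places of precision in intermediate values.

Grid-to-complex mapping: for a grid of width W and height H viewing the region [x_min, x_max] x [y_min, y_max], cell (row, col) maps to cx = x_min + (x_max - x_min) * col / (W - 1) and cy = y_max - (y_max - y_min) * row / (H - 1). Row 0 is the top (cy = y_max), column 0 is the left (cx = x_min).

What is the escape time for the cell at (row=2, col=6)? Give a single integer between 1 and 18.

z_0 = 0 + 0i, c = -1.1714 + -0.4550i
Iter 1: z = -1.1714 + -0.4550i, |z|^2 = 1.5793
Iter 2: z = -0.0062 + 0.6110i, |z|^2 = 0.3734
Iter 3: z = -1.5447 + -0.4626i, |z|^2 = 2.6001
Iter 4: z = 1.0007 + 0.9741i, |z|^2 = 1.9504
Iter 5: z = -1.1189 + 1.4946i, |z|^2 = 3.4860
Iter 6: z = -2.1534 + -3.7998i, |z|^2 = 19.0756
Escaped at iteration 6

Answer: 6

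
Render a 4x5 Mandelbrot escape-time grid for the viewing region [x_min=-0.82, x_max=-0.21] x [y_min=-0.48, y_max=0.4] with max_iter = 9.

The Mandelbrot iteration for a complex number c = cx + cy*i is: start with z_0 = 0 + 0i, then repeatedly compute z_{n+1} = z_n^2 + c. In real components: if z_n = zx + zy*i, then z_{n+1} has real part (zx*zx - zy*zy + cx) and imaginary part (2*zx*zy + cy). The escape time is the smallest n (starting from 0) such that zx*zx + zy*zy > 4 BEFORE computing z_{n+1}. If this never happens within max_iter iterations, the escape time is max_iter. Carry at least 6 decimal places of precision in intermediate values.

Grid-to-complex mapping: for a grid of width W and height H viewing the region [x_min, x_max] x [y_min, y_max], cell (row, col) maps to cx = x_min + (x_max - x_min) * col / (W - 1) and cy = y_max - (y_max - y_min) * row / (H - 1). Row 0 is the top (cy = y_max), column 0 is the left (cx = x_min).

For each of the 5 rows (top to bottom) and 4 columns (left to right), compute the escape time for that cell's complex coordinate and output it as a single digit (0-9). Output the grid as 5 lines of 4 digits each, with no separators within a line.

Answer: 7999
9999
9999
9999
6999

Derivation:
(row=0, col=0): c = -0.8200 + 0.4000i → escape time 7
(row=0, col=1): c = -0.6167 + 0.4000i → escape time 9
(row=0, col=2): c = -0.4133 + 0.4000i → escape time 9
(row=0, col=3): c = -0.2100 + 0.4000i → escape time 9
(row=1, col=0): c = -0.8200 + 0.1800i → escape time 9
(row=1, col=1): c = -0.6167 + 0.1800i → escape time 9
(row=1, col=2): c = -0.4133 + 0.1800i → escape time 9
(row=1, col=3): c = -0.2100 + 0.1800i → escape time 9
(row=2, col=0): c = -0.8200 + -0.0400i → escape time 9
(row=2, col=1): c = -0.6167 + -0.0400i → escape time 9
(row=2, col=2): c = -0.4133 + -0.0400i → escape time 9
(row=2, col=3): c = -0.2100 + -0.0400i → escape time 9
(row=3, col=0): c = -0.8200 + -0.2600i → escape time 9
(row=3, col=1): c = -0.6167 + -0.2600i → escape time 9
(row=3, col=2): c = -0.4133 + -0.2600i → escape time 9
(row=3, col=3): c = -0.2100 + -0.2600i → escape time 9
(row=4, col=0): c = -0.8200 + -0.4800i → escape time 6
(row=4, col=1): c = -0.6167 + -0.4800i → escape time 9
(row=4, col=2): c = -0.4133 + -0.4800i → escape time 9
(row=4, col=3): c = -0.2100 + -0.4800i → escape time 9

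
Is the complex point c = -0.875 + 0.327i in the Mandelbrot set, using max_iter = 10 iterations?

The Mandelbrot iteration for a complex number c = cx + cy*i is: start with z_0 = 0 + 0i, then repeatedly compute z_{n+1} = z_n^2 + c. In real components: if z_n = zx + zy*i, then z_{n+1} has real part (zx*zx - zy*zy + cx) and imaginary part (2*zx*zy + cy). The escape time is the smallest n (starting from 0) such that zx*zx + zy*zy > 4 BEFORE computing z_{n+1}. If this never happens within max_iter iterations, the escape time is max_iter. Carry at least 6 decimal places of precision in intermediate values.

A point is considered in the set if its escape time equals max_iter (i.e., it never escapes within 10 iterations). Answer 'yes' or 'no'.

z_0 = 0 + 0i, c = -0.8750 + 0.3270i
Iter 1: z = -0.8750 + 0.3270i, |z|^2 = 0.8726
Iter 2: z = -0.2163 + -0.2453i, |z|^2 = 0.1069
Iter 3: z = -0.8884 + 0.4331i, |z|^2 = 0.9768
Iter 4: z = -0.2734 + -0.4425i, |z|^2 = 0.2705
Iter 5: z = -0.9961 + 0.5689i, |z|^2 = 1.3158
Iter 6: z = -0.2066 + -0.8064i, |z|^2 = 0.6930
Iter 7: z = -1.4826 + 0.6602i, |z|^2 = 2.6340
Iter 8: z = 0.8874 + -1.6305i, |z|^2 = 3.4460
Iter 9: z = -2.7462 + -2.5667i, |z|^2 = 14.1294
Escaped at iteration 9

Answer: no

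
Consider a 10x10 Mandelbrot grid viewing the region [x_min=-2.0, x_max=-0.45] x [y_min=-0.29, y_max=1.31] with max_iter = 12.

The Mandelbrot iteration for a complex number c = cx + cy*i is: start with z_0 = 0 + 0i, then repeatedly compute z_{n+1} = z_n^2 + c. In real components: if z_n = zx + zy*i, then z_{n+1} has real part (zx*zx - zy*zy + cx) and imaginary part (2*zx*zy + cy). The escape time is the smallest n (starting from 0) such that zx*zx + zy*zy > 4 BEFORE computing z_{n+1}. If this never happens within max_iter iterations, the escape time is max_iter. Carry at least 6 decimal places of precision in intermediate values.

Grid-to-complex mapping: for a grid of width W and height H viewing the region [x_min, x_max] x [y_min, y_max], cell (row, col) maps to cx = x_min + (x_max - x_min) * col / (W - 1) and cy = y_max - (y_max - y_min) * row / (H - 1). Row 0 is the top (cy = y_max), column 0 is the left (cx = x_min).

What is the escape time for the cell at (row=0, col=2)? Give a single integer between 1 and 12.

Answer: 1

Derivation:
z_0 = 0 + 0i, c = -1.6556 + 1.3100i
Iter 1: z = -1.6556 + 1.3100i, |z|^2 = 4.4570
Escaped at iteration 1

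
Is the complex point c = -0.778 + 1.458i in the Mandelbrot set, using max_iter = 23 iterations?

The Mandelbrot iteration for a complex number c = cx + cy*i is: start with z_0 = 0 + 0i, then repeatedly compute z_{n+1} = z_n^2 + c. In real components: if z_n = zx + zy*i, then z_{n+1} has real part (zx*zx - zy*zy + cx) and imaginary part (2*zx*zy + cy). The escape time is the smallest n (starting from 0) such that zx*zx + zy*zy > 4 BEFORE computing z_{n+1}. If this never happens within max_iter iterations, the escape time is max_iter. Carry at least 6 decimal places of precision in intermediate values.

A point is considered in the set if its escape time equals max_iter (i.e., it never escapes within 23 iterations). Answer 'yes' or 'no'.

z_0 = 0 + 0i, c = -0.7780 + 1.4580i
Iter 1: z = -0.7780 + 1.4580i, |z|^2 = 2.7310
Iter 2: z = -2.2985 + -0.8106i, |z|^2 = 5.9402
Escaped at iteration 2

Answer: no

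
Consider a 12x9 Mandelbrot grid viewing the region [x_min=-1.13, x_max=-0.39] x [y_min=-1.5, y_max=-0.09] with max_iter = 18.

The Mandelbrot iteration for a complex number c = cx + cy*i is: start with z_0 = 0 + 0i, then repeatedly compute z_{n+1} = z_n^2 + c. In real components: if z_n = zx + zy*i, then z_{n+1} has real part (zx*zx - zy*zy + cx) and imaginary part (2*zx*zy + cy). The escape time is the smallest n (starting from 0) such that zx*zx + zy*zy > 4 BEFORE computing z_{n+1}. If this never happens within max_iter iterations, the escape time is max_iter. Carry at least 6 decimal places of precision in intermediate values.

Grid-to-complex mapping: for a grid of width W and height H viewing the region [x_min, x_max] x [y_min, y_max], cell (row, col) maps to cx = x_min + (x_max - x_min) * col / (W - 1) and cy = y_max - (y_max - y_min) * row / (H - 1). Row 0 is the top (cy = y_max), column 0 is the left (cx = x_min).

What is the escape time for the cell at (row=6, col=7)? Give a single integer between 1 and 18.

z_0 = 0 + 0i, c = -0.6591 + -1.1475i
Iter 1: z = -0.6591 + -1.1475i, |z|^2 = 1.7512
Iter 2: z = -1.5414 + 0.3651i, |z|^2 = 2.5094
Iter 3: z = 1.5837 + -2.2731i, |z|^2 = 7.6750
Escaped at iteration 3

Answer: 3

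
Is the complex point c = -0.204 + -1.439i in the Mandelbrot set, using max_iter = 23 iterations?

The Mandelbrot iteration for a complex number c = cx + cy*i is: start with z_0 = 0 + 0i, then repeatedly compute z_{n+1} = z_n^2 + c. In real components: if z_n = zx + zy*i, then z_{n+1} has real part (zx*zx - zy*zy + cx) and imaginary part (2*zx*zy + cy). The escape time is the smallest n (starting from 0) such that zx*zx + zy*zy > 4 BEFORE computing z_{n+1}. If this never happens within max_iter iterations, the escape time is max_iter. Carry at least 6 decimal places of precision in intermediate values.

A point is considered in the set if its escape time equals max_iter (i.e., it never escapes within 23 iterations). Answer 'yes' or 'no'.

Answer: no

Derivation:
z_0 = 0 + 0i, c = -0.2040 + -1.4390i
Iter 1: z = -0.2040 + -1.4390i, |z|^2 = 2.1123
Iter 2: z = -2.2331 + -0.8519i, |z|^2 = 5.7125
Escaped at iteration 2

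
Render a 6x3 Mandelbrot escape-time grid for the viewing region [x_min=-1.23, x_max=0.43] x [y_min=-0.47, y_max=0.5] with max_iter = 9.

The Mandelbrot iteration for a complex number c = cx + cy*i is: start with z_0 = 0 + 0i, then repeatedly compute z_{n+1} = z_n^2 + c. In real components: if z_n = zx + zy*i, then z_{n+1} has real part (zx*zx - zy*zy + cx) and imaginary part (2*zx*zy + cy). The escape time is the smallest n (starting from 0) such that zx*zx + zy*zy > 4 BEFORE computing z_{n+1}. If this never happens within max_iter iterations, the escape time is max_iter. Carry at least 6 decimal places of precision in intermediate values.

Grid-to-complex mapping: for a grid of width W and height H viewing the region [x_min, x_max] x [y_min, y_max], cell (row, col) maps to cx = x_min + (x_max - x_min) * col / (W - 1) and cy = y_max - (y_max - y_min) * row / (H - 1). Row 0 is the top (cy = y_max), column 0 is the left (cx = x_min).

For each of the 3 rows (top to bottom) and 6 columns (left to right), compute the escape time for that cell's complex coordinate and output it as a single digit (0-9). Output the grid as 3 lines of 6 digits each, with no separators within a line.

Answer: 559996
999996
569996

Derivation:
(row=0, col=0): c = -1.2300 + 0.5000i → escape time 5
(row=0, col=1): c = -0.8980 + 0.5000i → escape time 5
(row=0, col=2): c = -0.5660 + 0.5000i → escape time 9
(row=0, col=3): c = -0.2340 + 0.5000i → escape time 9
(row=0, col=4): c = 0.0980 + 0.5000i → escape time 9
(row=0, col=5): c = 0.4300 + 0.5000i → escape time 6
(row=1, col=0): c = -1.2300 + 0.0150i → escape time 9
(row=1, col=1): c = -0.8980 + 0.0150i → escape time 9
(row=1, col=2): c = -0.5660 + 0.0150i → escape time 9
(row=1, col=3): c = -0.2340 + 0.0150i → escape time 9
(row=1, col=4): c = 0.0980 + 0.0150i → escape time 9
(row=1, col=5): c = 0.4300 + 0.0150i → escape time 6
(row=2, col=0): c = -1.2300 + -0.4700i → escape time 5
(row=2, col=1): c = -0.8980 + -0.4700i → escape time 6
(row=2, col=2): c = -0.5660 + -0.4700i → escape time 9
(row=2, col=3): c = -0.2340 + -0.4700i → escape time 9
(row=2, col=4): c = 0.0980 + -0.4700i → escape time 9
(row=2, col=5): c = 0.4300 + -0.4700i → escape time 6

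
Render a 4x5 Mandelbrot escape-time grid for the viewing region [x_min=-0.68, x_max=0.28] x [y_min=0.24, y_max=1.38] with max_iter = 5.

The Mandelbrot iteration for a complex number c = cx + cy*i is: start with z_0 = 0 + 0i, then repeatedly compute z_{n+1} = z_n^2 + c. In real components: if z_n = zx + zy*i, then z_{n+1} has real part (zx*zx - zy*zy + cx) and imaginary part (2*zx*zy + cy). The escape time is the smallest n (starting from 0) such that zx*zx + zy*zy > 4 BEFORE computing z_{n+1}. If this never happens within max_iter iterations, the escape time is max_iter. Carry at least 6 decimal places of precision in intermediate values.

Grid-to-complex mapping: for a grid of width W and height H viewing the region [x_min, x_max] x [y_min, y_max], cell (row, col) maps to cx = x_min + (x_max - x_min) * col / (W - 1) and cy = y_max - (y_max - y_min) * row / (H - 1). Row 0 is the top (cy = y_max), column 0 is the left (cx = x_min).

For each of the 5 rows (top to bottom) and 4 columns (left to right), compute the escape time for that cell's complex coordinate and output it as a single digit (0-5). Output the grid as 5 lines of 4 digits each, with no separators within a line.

(row=0, col=0): c = -0.6800 + 1.3800i → escape time 2
(row=0, col=1): c = -0.3600 + 1.3800i → escape time 2
(row=0, col=2): c = -0.0400 + 1.3800i → escape time 2
(row=0, col=3): c = 0.2800 + 1.3800i → escape time 2
(row=1, col=0): c = -0.6800 + 1.0950i → escape time 3
(row=1, col=1): c = -0.3600 + 1.0950i → escape time 4
(row=1, col=2): c = -0.0400 + 1.0950i → escape time 5
(row=1, col=3): c = 0.2800 + 1.0950i → escape time 3
(row=2, col=0): c = -0.6800 + 0.8100i → escape time 4
(row=2, col=1): c = -0.3600 + 0.8100i → escape time 5
(row=2, col=2): c = -0.0400 + 0.8100i → escape time 5
(row=2, col=3): c = 0.2800 + 0.8100i → escape time 5
(row=3, col=0): c = -0.6800 + 0.5250i → escape time 5
(row=3, col=1): c = -0.3600 + 0.5250i → escape time 5
(row=3, col=2): c = -0.0400 + 0.5250i → escape time 5
(row=3, col=3): c = 0.2800 + 0.5250i → escape time 5
(row=4, col=0): c = -0.6800 + 0.2400i → escape time 5
(row=4, col=1): c = -0.3600 + 0.2400i → escape time 5
(row=4, col=2): c = -0.0400 + 0.2400i → escape time 5
(row=4, col=3): c = 0.2800 + 0.2400i → escape time 5

Answer: 2222
3453
4555
5555
5555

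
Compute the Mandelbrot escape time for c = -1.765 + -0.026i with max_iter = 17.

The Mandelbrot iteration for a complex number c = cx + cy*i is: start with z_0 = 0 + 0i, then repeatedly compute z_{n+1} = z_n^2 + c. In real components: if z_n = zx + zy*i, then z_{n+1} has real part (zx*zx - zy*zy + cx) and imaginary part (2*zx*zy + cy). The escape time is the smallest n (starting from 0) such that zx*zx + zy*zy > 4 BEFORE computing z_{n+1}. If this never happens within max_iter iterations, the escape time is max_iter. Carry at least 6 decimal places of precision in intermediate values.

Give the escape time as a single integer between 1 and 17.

z_0 = 0 + 0i, c = -1.7650 + -0.0260i
Iter 1: z = -1.7650 + -0.0260i, |z|^2 = 3.1159
Iter 2: z = 1.3495 + 0.0658i, |z|^2 = 1.8256
Iter 3: z = 0.0520 + 0.1515i, |z|^2 = 0.0257
Iter 4: z = -1.7853 + -0.0103i, |z|^2 = 3.1873
Iter 5: z = 1.4221 + 0.0106i, |z|^2 = 2.0224
Iter 6: z = 0.2572 + 0.0042i, |z|^2 = 0.0662
Iter 7: z = -1.6989 + -0.0239i, |z|^2 = 2.8867
Iter 8: z = 1.1206 + 0.0551i, |z|^2 = 1.2588
Iter 9: z = -0.5123 + 0.0974i, |z|^2 = 0.2719
Iter 10: z = -1.5121 + -0.1258i, |z|^2 = 2.3022
Iter 11: z = 0.5055 + 0.3544i, |z|^2 = 0.3812
Iter 12: z = -1.6350 + 0.3323i, |z|^2 = 2.7837
Iter 13: z = 0.7978 + -1.1126i, |z|^2 = 1.8745
Iter 14: z = -2.3664 + -1.8014i, |z|^2 = 8.8451
Escaped at iteration 14

Answer: 14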